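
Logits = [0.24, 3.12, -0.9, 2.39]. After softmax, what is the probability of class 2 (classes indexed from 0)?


Exponentials: e^0.24=1.2712, e^3.12=22.6464, e^-0.9=0.4066, e^2.39=10.9135
Sum = 35.2377
Softmax = [0.0361, 0.6427, 0.0115, 0.3097]
p[2] = 0.4066/35.2377 = 0.0115

0.0115


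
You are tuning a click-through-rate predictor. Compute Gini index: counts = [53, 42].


Probabilities: [53/95, 42/95] ≈ [0.5579, 0.4421]
Σpᵢ² = (2809 + 1764)/95² = 4573/9025
Gini = 1 - Σpᵢ² = 1 - 4573/9025 = 0.4933

0.4933


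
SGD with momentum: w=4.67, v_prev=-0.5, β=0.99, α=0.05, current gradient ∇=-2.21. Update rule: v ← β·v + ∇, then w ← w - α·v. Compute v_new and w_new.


v_new = 0.99·-0.5 - 2.21 = -0.495 - 2.21 = -2.705
w_new = 4.67 - 0.05·-2.705 = 4.67 + 0.13525 = 4.80525

v_new=-2.705, w_new=4.80525


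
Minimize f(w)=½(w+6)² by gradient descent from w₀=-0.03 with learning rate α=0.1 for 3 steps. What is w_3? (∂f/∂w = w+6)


step 1: grad = -0.03+6 = 5.97; w = -0.03 - 0.1·(5.97) = -0.627
step 2: grad = -0.627+6 = 5.373; w = -0.627 - 0.1·(5.373) = -1.1643
step 3: grad = -1.1643+6 = 4.8357; w = -1.1643 - 0.1·(4.8357) = -1.64787

-1.64787


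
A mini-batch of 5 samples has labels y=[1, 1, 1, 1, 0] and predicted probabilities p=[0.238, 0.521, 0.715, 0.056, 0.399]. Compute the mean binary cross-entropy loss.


L[0] = -ln(0.238) = 1.4355
L[1] = -ln(0.521) = 0.652
L[2] = -ln(0.715) = 0.3355
L[3] = -ln(0.056) = 2.8824
L[4] = -ln(1-0.399) = -ln(0.601) = 0.5092
mean = (1.4355 + 0.652 + 0.3355 + 2.8824 + 0.5092)/5 = 1.1629

1.1629


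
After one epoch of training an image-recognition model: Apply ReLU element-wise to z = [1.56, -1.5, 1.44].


ReLU(1.56) = max(0, 1.56) = 1.56
ReLU(-1.5) = max(0, -1.5) = 0.0
ReLU(1.44) = max(0, 1.44) = 1.44
result = [1.56, 0.0, 1.44]

[1.56, 0.0, 1.44]


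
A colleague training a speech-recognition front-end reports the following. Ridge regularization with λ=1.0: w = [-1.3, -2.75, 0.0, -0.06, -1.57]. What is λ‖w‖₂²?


‖w‖₂² = (-1.3)² + (-2.75)² + (0.0)² + (-0.06)² + (-1.57)²
     = 1.69 + 7.5625 + 0 + 0.0036 + 2.4649
     = 11.721
λ·‖w‖₂² = 1.0·11.721 = 11.721

11.721


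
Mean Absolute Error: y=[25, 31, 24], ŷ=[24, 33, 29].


Absolute errors: |25-24|=1, |31-33|=2, |24-29|=5
Sum = 8
MAE = 8/3 = 8/3

8/3


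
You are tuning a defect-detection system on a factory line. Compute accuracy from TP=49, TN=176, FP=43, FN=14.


Accuracy = (TP+TN)/(TP+TN+FP+FN)
= (49+176)/(282)
= 225/282 = 79.79%

79.79%


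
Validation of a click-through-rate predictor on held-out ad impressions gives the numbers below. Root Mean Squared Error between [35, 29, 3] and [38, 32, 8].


MSE = 43/3 = 14.3333
RMSE = √(43/3) = 3.7859

3.7859


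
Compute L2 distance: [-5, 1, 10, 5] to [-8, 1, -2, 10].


d = √((-5+ 8)² + (1-1)² + (10+ 2)² + (5-10)²)
  = √(9 + 0 + 144 + 25)
  = √178 = 13.3417

13.3417


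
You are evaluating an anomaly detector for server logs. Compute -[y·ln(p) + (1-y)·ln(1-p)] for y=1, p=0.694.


BCE = -[y·ln(p) + (1-y)·ln(1-p)]
= -1·ln(0.694) - 0
= -ln(0.694) = 0.3653

0.3653


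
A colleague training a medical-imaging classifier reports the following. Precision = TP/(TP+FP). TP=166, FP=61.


Precision = TP/(TP+FP)
= 166/(166+61)
= 166/227 = 73.13%

73.13%


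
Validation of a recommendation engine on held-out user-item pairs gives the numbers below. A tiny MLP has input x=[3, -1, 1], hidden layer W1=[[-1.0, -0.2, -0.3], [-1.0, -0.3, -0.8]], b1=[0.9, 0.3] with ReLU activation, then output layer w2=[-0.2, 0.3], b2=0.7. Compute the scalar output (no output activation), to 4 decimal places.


z1[0] = (-1.0)·(3) + (-0.2)·(-1) + (-0.3)·(1) + 0.9 = -2.2
z1[1] = (-1.0)·(3) + (-0.3)·(-1) + (-0.8)·(1) + 0.3 = -3.2
h = ReLU(z1) = [0.0, 0.0]
output = (-0.2)·(0.0) + (0.3)·(0.0) + 0.7 = 0.7

0.7


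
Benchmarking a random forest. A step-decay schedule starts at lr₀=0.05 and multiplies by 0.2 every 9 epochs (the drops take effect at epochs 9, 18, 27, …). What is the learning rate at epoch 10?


n_drops = ⌊10/9⌋ = 1
lr = 0.05·0.2^1 = 0.05·0.2 = 0.01

0.01


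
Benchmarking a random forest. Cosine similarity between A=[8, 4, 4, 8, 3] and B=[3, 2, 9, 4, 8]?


A·B = 8·3 + 4·2 + 4·9 + 8·4 + 3·8 = 124
‖A‖ = √169 = 13, ‖B‖ = √174 = 13.1909
cos = 124/(√169·√174) = 124/√29406 = 0.7231

0.7231


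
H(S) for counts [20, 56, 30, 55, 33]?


Probabilities: [20/194, 56/194, 30/194, 55/194, 33/194] ≈ [0.1031, 0.2887, 0.1546, 0.2835, 0.1701]
H = -((20/194)·log₂(20/194) + (56/194)·log₂(56/194) + (30/194)·log₂(30/194) + (55/194)·log₂(55/194) + (33/194)·log₂(33/194))
  = 2.2221 bits

2.2221 bits


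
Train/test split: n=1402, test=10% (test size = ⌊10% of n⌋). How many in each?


Test = ⌊1402·10/100⌋ = 140
Train = 1402 - 140 = 1262

Train: 1262, Test: 140


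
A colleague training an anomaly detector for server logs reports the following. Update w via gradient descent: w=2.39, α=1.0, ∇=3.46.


w_new = w - α·∇
= 2.39 - 1.0·3.46
= 2.39 - 3.46
= -1.07

-1.07


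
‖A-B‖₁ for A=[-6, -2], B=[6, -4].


d = |-6-6| + |-2+ 4|
  = 12 + 2
  = 14

14


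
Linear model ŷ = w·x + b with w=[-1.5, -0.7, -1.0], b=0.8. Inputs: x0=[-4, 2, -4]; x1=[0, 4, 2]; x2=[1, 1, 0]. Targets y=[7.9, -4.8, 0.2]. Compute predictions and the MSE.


ŷ0 = (-1.5)·(-4) + (-0.7)·(2) + (-1.0)·(-4) + 0.8 = 9.4
ŷ1 = (-1.5)·(0) + (-0.7)·(4) + (-1.0)·(2) + 0.8 = -4.0
ŷ2 = (-1.5)·(1) + (-0.7)·(1) + (-1.0)·(0) + 0.8 = -1.4
errors² = [2.25, 0.64, 2.56]
MSE = 5.4500/3 = 1.8167

1.8167


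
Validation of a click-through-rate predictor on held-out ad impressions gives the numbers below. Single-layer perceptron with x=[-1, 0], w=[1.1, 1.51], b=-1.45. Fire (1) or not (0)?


z = (-1)·(1.1) + (0)·(1.51) - 1.45
  = -2.55
step(z) = 0 (z<0)

0


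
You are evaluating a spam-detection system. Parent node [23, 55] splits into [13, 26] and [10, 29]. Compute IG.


Parent = [23, 55], H_parent = 0.8749
H_left = 0.9183 (n=39), H_right = 0.8213 (n=39)
H_children = (39/78)·0.9183 + (39/78)·0.8213 = 0.8698
IG = 0.8749 - 0.8698 = 0.0051

0.0051


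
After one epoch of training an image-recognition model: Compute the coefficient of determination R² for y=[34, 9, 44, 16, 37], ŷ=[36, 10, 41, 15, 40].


ȳ = 28
SS_res = Σ(y-ŷ)² = 24
SS_tot = Σ(y-ȳ)² = 878
R² = 1 - SS_res/SS_tot = 1 - 0.0273 = 0.9727

0.9727


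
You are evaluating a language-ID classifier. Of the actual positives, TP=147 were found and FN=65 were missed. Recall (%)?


Recall = TP/(TP+FN)
= 147/(147+65)
= 147/212 = 69.34%

69.34%


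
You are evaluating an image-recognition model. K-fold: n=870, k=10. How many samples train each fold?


Fold size = 870/10 = 87
Training per fold = 870 - 87 = 783

783


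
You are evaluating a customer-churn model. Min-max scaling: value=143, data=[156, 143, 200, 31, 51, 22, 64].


min=22, max=200
(143-22)/(200-22) = 121/178 = 0.6798

0.6798


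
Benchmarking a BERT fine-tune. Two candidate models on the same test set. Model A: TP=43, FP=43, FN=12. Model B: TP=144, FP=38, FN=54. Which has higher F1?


Model A: P=43/86=0.5, R=43/55=0.7818, F1=2PR/(P+R)=2TP/(2TP+FP+FN)=86/141=0.6099
Model B: P=144/182=0.7912, R=144/198=0.7273, F1=2PR/(P+R)=2TP/(2TP+FP+FN)=288/380=0.7579
0.6099 < 0.7579 → Model B

Model B


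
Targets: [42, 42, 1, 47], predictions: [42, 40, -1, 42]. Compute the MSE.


Squared errors: (42-42)²=0, (42-40)²=4, (1+ 1)²=4, (47-42)²=25
Sum = 33
MSE = 33/4 = 33/4

33/4


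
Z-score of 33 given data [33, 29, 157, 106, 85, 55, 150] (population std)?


μ = 87.8571, σ = 48.5987
z = (33 - 87.8571)/48.5987 = -1.1288

-1.1288


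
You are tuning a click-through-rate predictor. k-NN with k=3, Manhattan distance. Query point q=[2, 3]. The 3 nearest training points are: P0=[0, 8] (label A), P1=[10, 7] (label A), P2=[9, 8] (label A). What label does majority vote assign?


d(q,P0) = 7  (label A)
d(q,P1) = 12  (label A)
d(q,P2) = 12  (label A)
Votes: A=3, B=0
Majority → A

A


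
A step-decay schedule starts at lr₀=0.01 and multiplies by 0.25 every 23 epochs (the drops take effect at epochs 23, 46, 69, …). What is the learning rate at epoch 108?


n_drops = ⌊108/23⌋ = 4
lr = 0.01·0.25^4 = 0.01·0.00390625 = 0.0000390625

0.0000390625


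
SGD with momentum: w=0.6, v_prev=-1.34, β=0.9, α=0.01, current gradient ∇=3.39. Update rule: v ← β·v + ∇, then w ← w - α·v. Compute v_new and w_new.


v_new = 0.9·-1.34 + 3.39 = -1.206 + 3.39 = 2.184
w_new = 0.6 - 0.01·2.184 = 0.6 - 0.02184 = 0.57816

v_new=2.184, w_new=0.57816


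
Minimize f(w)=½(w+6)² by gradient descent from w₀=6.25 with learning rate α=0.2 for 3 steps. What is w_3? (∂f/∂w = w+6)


step 1: grad = 6.25+6 = 12.25; w = 6.25 - 0.2·(12.25) = 3.8
step 2: grad = 3.8+6 = 9.8; w = 3.8 - 0.2·(9.8) = 1.84
step 3: grad = 1.84+6 = 7.84; w = 1.84 - 0.2·(7.84) = 0.272

0.272


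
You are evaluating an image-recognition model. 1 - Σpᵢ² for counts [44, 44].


Probabilities: [44/88, 44/88] ≈ [0.5, 0.5]
Σpᵢ² = (1936 + 1936)/88² = 3872/7744
Gini = 1 - Σpᵢ² = 1 - 3872/7744 = 0.5

0.5


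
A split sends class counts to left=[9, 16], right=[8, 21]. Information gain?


Parent = [17, 37], H_parent = 0.8987
H_left = 0.9427 (n=25), H_right = 0.8498 (n=29)
H_children = (25/54)·0.9427 + (29/54)·0.8498 = 0.8928
IG = 0.8987 - 0.8928 = 0.0059

0.0059


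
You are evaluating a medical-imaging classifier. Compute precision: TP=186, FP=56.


Precision = TP/(TP+FP)
= 186/(186+56)
= 186/242 = 76.86%

76.86%


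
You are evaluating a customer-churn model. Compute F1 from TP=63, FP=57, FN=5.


Precision = 63/120 = 0.525
Recall = 63/68 = 0.9265
F1 = 2·P·R/(P+R) = 2·TP/(2·TP+FP+FN) = 126/(126+57+5) = 126/188 = 0.6702

0.6702


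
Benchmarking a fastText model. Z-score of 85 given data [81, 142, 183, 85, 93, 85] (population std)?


μ = 111.5, σ = 38.1215
z = (85 - 111.5)/38.1215 = -0.6951

-0.6951


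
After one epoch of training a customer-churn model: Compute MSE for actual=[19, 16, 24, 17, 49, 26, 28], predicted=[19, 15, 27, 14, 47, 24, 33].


Squared errors: (19-19)²=0, (16-15)²=1, (24-27)²=9, (17-14)²=9, (49-47)²=4, (26-24)²=4, (28-33)²=25
Sum = 52
MSE = 52/7 = 52/7

52/7


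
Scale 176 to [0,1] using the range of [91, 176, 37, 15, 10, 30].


min=10, max=176
(176-10)/(176-10) = 166/166 = 1.0

1.0


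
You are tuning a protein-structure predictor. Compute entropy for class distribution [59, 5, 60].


Probabilities: [59/124, 5/124, 60/124] ≈ [0.4758, 0.0403, 0.4839]
H = -((59/124)·log₂(59/124) + (5/124)·log₂(5/124) + (60/124)·log₂(60/124))
  = 1.2034 bits

1.2034 bits


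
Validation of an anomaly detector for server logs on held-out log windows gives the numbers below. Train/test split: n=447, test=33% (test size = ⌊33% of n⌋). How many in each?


Test = ⌊447·33/100⌋ = 147
Train = 447 - 147 = 300

Train: 300, Test: 147


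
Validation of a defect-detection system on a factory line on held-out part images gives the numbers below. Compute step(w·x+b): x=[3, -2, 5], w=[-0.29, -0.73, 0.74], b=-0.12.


z = (3)·(-0.29) + (-2)·(-0.73) + (5)·(0.74) - 0.12
  = 4.17
step(z) = 1 (z≥0)

1


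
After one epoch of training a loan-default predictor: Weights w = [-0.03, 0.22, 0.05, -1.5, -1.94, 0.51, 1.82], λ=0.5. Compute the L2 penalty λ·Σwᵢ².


‖w‖₂² = (-0.03)² + (0.22)² + (0.05)² + (-1.5)² + (-1.94)² + (0.51)² + (1.82)²
     = 0.0009 + 0.0484 + 0.0025 + 2.25 + 3.7636 + 0.2601 + 3.3124
     = 9.6379
λ·‖w‖₂² = 0.5·9.6379 = 4.81895

4.81895


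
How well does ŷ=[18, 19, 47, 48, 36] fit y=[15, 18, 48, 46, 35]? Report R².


ȳ = 32.4
SS_res = Σ(y-ŷ)² = 16
SS_tot = Σ(y-ȳ)² = 945.2
R² = 1 - SS_res/SS_tot = 1 - 0.0169 = 0.9831

0.9831


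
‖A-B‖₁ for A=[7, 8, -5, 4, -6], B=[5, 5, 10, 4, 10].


d = |7-5| + |8-5| + |-5-10| + |4-4| + |-6-10|
  = 2 + 3 + 15 + 0 + 16
  = 36

36


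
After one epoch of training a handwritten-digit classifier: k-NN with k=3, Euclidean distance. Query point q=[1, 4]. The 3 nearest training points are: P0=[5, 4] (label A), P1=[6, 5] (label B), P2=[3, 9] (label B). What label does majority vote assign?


d(q,P0) = 4.0  (label A)
d(q,P1) = 5.099  (label B)
d(q,P2) = 5.3852  (label B)
Votes: A=1, B=2
Majority → B

B


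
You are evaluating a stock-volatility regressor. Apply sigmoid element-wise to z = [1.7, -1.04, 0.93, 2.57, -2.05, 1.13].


σ(1.7) = 1/(1+e^-1.7) = 0.8455
σ(-1.04) = 1/(1+e^1.04) = 0.2611
σ(0.93) = 1/(1+e^-0.93) = 0.7171
σ(2.57) = 1/(1+e^-2.57) = 0.9289
σ(-2.05) = 1/(1+e^2.05) = 0.1141
σ(1.13) = 1/(1+e^-1.13) = 0.7558
result = [0.8455, 0.2611, 0.7171, 0.9289, 0.1141, 0.7558]

[0.8455, 0.2611, 0.7171, 0.9289, 0.1141, 0.7558]


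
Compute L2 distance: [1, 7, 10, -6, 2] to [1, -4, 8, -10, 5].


d = √((1-1)² + (7+ 4)² + (10-8)² + (-6+ 10)² + (2-5)²)
  = √(0 + 121 + 4 + 16 + 9)
  = √150 = 12.2474

12.2474


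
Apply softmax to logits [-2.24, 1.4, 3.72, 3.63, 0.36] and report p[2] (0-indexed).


Exponentials: e^-2.24=0.1065, e^1.4=4.0552, e^3.72=41.2644, e^3.63=37.7128, e^0.36=1.4333
Sum = 84.5722
Softmax = [0.0013, 0.0479, 0.4879, 0.4459, 0.0169]
p[2] = 41.2644/84.5722 = 0.4879

0.4879


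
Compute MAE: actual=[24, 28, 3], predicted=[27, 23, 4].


Absolute errors: |24-27|=3, |28-23|=5, |3-4|=1
Sum = 9
MAE = 9/3 = 3

3


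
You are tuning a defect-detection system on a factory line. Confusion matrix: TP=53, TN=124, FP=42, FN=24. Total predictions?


Total = TP + TN + FP + FN
= 53 + 124 + 42 + 24
= 243
(Predicted positive: 95, predicted negative: 148)

243


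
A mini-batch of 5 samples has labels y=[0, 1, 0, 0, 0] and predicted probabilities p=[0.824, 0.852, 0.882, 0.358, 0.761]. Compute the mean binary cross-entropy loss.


L[0] = -ln(1-0.824) = -ln(0.176) = 1.7373
L[1] = -ln(0.852) = 0.1602
L[2] = -ln(1-0.882) = -ln(0.118) = 2.1371
L[3] = -ln(1-0.358) = -ln(0.642) = 0.4432
L[4] = -ln(1-0.761) = -ln(0.239) = 1.4313
mean = (1.7373 + 0.1602 + 2.1371 + 0.4432 + 1.4313)/5 = 1.1818

1.1818


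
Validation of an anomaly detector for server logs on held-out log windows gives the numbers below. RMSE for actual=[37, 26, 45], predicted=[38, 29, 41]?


MSE = 26/3 = 8.6667
RMSE = √(26/3) = 2.9439

2.9439


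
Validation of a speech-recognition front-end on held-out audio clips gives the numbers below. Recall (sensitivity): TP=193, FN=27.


Recall = TP/(TP+FN)
= 193/(193+27)
= 193/220 = 87.73%

87.73%


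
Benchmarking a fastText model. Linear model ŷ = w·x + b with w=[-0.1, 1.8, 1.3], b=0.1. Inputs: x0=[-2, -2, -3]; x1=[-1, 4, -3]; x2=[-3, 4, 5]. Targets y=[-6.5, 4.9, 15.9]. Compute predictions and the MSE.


ŷ0 = (-0.1)·(-2) + (1.8)·(-2) + (1.3)·(-3) + 0.1 = -7.2
ŷ1 = (-0.1)·(-1) + (1.8)·(4) + (1.3)·(-3) + 0.1 = 3.5
ŷ2 = (-0.1)·(-3) + (1.8)·(4) + (1.3)·(5) + 0.1 = 14.1
errors² = [0.49, 1.96, 3.24]
MSE = 5.6900/3 = 1.8967

1.8967


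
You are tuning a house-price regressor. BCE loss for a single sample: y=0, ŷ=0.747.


BCE = -[y·ln(p) + (1-y)·ln(1-p)]
= -0 - 1·ln(1-0.747)
= -ln(0.253) = 1.3744

1.3744


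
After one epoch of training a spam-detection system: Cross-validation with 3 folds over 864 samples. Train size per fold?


Fold size = 864/3 = 288
Training per fold = 864 - 288 = 576

576


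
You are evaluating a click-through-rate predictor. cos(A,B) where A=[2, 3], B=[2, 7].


A·B = 2·2 + 3·7 = 25
‖A‖ = √13 = 3.6056, ‖B‖ = √53 = 7.2801
cos = 25/(√13·√53) = 25/√689 = 0.9524

0.9524


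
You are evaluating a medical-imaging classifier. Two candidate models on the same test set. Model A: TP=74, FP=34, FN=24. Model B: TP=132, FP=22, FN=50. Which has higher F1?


Model A: P=74/108=0.6852, R=74/98=0.7551, F1=2PR/(P+R)=2TP/(2TP+FP+FN)=148/206=0.7184
Model B: P=132/154=0.8571, R=132/182=0.7253, F1=2PR/(P+R)=2TP/(2TP+FP+FN)=264/336=0.7857
0.7184 < 0.7857 → Model B

Model B


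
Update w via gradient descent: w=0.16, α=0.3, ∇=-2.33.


w_new = w - α·∇
= 0.16 - 0.3·-2.33
= 0.16 + 0.699
= 0.859

0.859


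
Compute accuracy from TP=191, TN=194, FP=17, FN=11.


Accuracy = (TP+TN)/(TP+TN+FP+FN)
= (191+194)/(413)
= 385/413 = 93.22%

93.22%


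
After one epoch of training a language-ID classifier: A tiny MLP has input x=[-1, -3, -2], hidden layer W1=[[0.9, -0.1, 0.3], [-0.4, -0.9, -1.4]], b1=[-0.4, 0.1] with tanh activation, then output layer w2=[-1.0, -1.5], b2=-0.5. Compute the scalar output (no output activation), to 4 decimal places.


z1[0] = (0.9)·(-1) + (-0.1)·(-3) + (0.3)·(-2) - 0.4 = -1.6
z1[1] = (-0.4)·(-1) + (-0.9)·(-3) + (-1.4)·(-2) + 0.1 = 6.0
h = tanh(z1) = [-0.9217, 1.0]
output = (-1.0)·(-0.9217) + (-1.5)·(1.0) - 0.5 = -1.0783

-1.0783


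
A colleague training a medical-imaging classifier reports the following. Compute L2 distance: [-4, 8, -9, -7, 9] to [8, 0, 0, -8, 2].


d = √((-4-8)² + (8-0)² + (-9-0)² + (-7+ 8)² + (9-2)²)
  = √(144 + 64 + 81 + 1 + 49)
  = √339 = 18.412

18.412


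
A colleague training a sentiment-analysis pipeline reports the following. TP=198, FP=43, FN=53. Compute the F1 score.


Precision = 198/241 = 0.8216
Recall = 198/251 = 0.7888
F1 = 2·P·R/(P+R) = 2·TP/(2·TP+FP+FN) = 396/(396+43+53) = 396/492 = 0.8049

0.8049


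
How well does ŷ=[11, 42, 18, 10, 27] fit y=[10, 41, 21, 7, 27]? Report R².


ȳ = 21.2
SS_res = Σ(y-ŷ)² = 20
SS_tot = Σ(y-ȳ)² = 752.8
R² = 1 - SS_res/SS_tot = 1 - 0.0266 = 0.9734

0.9734


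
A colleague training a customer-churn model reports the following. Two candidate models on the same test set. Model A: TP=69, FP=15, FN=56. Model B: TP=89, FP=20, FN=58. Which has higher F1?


Model A: P=69/84=0.8214, R=69/125=0.552, F1=2PR/(P+R)=2TP/(2TP+FP+FN)=138/209=0.6603
Model B: P=89/109=0.8165, R=89/147=0.6054, F1=2PR/(P+R)=2TP/(2TP+FP+FN)=178/256=0.6953
0.6603 < 0.6953 → Model B

Model B


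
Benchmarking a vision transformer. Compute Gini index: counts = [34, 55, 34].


Probabilities: [34/123, 55/123, 34/123] ≈ [0.2764, 0.4472, 0.2764]
Σpᵢ² = (1156 + 3025 + 1156)/123² = 5337/15129
Gini = 1 - Σpᵢ² = 1 - 5337/15129 = 0.6472

0.6472


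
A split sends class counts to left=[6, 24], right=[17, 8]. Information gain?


Parent = [23, 32], H_parent = 0.9806
H_left = 0.7219 (n=30), H_right = 0.9044 (n=25)
H_children = (30/55)·0.7219 + (25/55)·0.9044 = 0.8049
IG = 0.9806 - 0.8049 = 0.1757

0.1757


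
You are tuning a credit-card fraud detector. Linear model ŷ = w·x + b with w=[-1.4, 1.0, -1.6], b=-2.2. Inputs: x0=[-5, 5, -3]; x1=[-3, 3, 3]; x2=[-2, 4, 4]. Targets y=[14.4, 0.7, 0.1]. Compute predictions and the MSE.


ŷ0 = (-1.4)·(-5) + (1.0)·(5) + (-1.6)·(-3) - 2.2 = 14.6
ŷ1 = (-1.4)·(-3) + (1.0)·(3) + (-1.6)·(3) - 2.2 = 0.2
ŷ2 = (-1.4)·(-2) + (1.0)·(4) + (-1.6)·(4) - 2.2 = -1.8
errors² = [0.04, 0.25, 3.61]
MSE = 3.9000/3 = 1.3

1.3


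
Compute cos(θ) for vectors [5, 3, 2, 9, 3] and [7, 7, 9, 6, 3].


A·B = 5·7 + 3·7 + 2·9 + 9·6 + 3·3 = 137
‖A‖ = √128 = 11.3137, ‖B‖ = √224 = 14.9666
cos = 137/(√128·√224) = 137/√28672 = 0.8091

0.8091


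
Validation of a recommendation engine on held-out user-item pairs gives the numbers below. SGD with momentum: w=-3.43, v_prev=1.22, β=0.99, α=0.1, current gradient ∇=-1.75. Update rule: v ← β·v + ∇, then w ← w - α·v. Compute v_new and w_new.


v_new = 0.99·1.22 - 1.75 = 1.2078 - 1.75 = -0.5422
w_new = -3.43 - 0.1·-0.5422 = -3.43 + 0.05422 = -3.37578

v_new=-0.5422, w_new=-3.37578


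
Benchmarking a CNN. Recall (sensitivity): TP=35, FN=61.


Recall = TP/(TP+FN)
= 35/(35+61)
= 35/96 = 36.46%

36.46%


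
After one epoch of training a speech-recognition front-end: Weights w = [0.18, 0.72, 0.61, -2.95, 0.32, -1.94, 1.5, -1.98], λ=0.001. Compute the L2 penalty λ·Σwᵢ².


‖w‖₂² = (0.18)² + (0.72)² + (0.61)² + (-2.95)² + (0.32)² + (-1.94)² + (1.5)² + (-1.98)²
     = 0.0324 + 0.5184 + 0.3721 + 8.7025 + 0.1024 + 3.7636 + 2.25 + 3.9204
     = 19.6618
λ·‖w‖₂² = 0.001·19.6618 = 0.019662

0.019662


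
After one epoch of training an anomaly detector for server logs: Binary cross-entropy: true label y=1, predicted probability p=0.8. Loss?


BCE = -[y·ln(p) + (1-y)·ln(1-p)]
= -1·ln(0.8) - 0
= -ln(0.8) = 0.2231

0.2231


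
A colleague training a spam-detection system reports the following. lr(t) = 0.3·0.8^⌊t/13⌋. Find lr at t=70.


n_drops = ⌊70/13⌋ = 5
lr = 0.3·0.8^5 = 0.3·0.32768 = 0.098304

0.098304


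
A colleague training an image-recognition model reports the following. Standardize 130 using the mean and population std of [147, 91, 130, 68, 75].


μ = 102.2, σ = 31.0316
z = (130 - 102.2)/31.0316 = 0.8959

0.8959


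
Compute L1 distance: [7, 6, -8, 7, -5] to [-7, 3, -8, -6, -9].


d = |7+ 7| + |6-3| + |-8+ 8| + |7+ 6| + |-5+ 9|
  = 14 + 3 + 0 + 13 + 4
  = 34

34


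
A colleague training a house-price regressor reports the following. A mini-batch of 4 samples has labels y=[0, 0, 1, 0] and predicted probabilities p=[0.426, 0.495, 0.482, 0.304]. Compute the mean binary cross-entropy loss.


L[0] = -ln(1-0.426) = -ln(0.574) = 0.5551
L[1] = -ln(1-0.495) = -ln(0.505) = 0.6832
L[2] = -ln(0.482) = 0.7298
L[3] = -ln(1-0.304) = -ln(0.696) = 0.3624
mean = (0.5551 + 0.6832 + 0.7298 + 0.3624)/4 = 0.5826

0.5826


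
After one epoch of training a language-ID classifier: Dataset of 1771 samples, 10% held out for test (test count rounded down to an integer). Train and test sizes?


Test = ⌊1771·10/100⌋ = 177
Train = 1771 - 177 = 1594

Train: 1594, Test: 177


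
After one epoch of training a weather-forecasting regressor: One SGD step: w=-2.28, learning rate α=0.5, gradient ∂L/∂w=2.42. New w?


w_new = w - α·∇
= -2.28 - 0.5·2.42
= -2.28 - 1.21
= -3.49

-3.49


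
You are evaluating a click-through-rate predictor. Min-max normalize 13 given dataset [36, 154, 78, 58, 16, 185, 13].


min=13, max=185
(13-13)/(185-13) = 0/172 = 0.0

0.0


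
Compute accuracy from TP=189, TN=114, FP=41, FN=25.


Accuracy = (TP+TN)/(TP+TN+FP+FN)
= (189+114)/(369)
= 303/369 = 82.11%

82.11%


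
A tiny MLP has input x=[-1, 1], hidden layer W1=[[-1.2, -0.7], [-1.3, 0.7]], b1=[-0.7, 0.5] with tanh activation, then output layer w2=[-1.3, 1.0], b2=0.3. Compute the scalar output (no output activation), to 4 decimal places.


z1[0] = (-1.2)·(-1) + (-0.7)·(1) - 0.7 = -0.2
z1[1] = (-1.3)·(-1) + (0.7)·(1) + 0.5 = 2.5
h = tanh(z1) = [-0.1974, 0.9866]
output = (-1.3)·(-0.1974) + (1.0)·(0.9866) + 0.3 = 1.5432

1.5432


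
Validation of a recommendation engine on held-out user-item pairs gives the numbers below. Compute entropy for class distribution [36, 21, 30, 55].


Probabilities: [36/142, 21/142, 30/142, 55/142] ≈ [0.2535, 0.1479, 0.2113, 0.3873]
H = -((36/142)·log₂(36/142) + (21/142)·log₂(21/142) + (30/142)·log₂(30/142) + (55/142)·log₂(55/142))
  = 1.9136 bits

1.9136 bits


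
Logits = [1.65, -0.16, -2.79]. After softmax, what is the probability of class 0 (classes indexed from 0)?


Exponentials: e^1.65=5.207, e^-0.16=0.8521, e^-2.79=0.0614
Sum = 6.1205
Softmax = [0.8507, 0.1392, 0.01]
p[0] = 5.207/6.1205 = 0.8507

0.8507


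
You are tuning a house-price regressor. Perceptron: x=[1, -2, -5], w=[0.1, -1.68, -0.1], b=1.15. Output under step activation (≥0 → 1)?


z = (1)·(0.1) + (-2)·(-1.68) + (-5)·(-0.1) + 1.15
  = 5.11
step(z) = 1 (z≥0)

1


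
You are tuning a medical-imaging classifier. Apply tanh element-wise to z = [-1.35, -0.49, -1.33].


tanh(-1.35) = -0.8741
tanh(-0.49) = -0.4542
tanh(-1.33) = -0.8692
result = [-0.8741, -0.4542, -0.8692]

[-0.8741, -0.4542, -0.8692]


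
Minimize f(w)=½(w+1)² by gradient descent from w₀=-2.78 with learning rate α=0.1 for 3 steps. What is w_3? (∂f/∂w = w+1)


step 1: grad = -2.78+1 = -1.78; w = -2.78 - 0.1·(-1.78) = -2.602
step 2: grad = -2.602+1 = -1.602; w = -2.602 - 0.1·(-1.602) = -2.4418
step 3: grad = -2.4418+1 = -1.4418; w = -2.4418 - 0.1·(-1.4418) = -2.29762

-2.29762


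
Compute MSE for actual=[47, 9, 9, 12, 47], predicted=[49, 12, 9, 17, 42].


Squared errors: (47-49)²=4, (9-12)²=9, (9-9)²=0, (12-17)²=25, (47-42)²=25
Sum = 63
MSE = 63/5 = 63/5

63/5


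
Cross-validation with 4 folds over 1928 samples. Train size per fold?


Fold size = 1928/4 = 482
Training per fold = 1928 - 482 = 1446

1446


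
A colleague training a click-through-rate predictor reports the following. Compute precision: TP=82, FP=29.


Precision = TP/(TP+FP)
= 82/(82+29)
= 82/111 = 73.87%

73.87%


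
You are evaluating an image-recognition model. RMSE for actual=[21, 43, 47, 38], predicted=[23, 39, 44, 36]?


MSE = 33/4 = 8.25
RMSE = √(33/4) = 2.8723

2.8723


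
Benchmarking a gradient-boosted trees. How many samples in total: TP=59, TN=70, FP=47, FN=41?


Total = TP + TN + FP + FN
= 59 + 70 + 47 + 41
= 217
(Predicted positive: 106, predicted negative: 111)

217


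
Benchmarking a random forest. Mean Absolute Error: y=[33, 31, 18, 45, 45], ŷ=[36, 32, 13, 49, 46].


Absolute errors: |33-36|=3, |31-32|=1, |18-13|=5, |45-49|=4, |45-46|=1
Sum = 14
MAE = 14/5 = 14/5

14/5


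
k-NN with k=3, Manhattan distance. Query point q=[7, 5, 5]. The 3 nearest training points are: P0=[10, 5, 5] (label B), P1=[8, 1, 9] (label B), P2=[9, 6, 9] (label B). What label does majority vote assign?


d(q,P0) = 3  (label B)
d(q,P1) = 9  (label B)
d(q,P2) = 7  (label B)
Votes: A=0, B=3
Majority → B

B


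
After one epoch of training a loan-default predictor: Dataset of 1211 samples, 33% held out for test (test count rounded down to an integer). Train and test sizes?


Test = ⌊1211·33/100⌋ = 399
Train = 1211 - 399 = 812

Train: 812, Test: 399


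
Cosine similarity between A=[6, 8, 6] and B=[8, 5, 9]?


A·B = 6·8 + 8·5 + 6·9 = 142
‖A‖ = √136 = 11.6619, ‖B‖ = √170 = 13.0384
cos = 142/(√136·√170) = 142/√23120 = 0.9339

0.9339


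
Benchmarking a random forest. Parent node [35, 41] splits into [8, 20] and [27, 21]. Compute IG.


Parent = [35, 41], H_parent = 0.9955
H_left = 0.8631 (n=28), H_right = 0.9887 (n=48)
H_children = (28/76)·0.8631 + (48/76)·0.9887 = 0.9424
IG = 0.9955 - 0.9424 = 0.0531

0.0531


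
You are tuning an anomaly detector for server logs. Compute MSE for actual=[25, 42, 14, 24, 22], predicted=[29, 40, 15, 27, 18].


Squared errors: (25-29)²=16, (42-40)²=4, (14-15)²=1, (24-27)²=9, (22-18)²=16
Sum = 46
MSE = 46/5 = 46/5

46/5


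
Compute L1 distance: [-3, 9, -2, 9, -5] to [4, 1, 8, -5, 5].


d = |-3-4| + |9-1| + |-2-8| + |9+ 5| + |-5-5|
  = 7 + 8 + 10 + 14 + 10
  = 49

49


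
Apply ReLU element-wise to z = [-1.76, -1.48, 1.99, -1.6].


ReLU(-1.76) = max(0, -1.76) = 0.0
ReLU(-1.48) = max(0, -1.48) = 0.0
ReLU(1.99) = max(0, 1.99) = 1.99
ReLU(-1.6) = max(0, -1.6) = 0.0
result = [0.0, 0.0, 1.99, 0.0]

[0.0, 0.0, 1.99, 0.0]


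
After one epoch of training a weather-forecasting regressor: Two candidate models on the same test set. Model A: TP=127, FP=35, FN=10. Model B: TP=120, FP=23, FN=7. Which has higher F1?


Model A: P=127/162=0.784, R=127/137=0.927, F1=2PR/(P+R)=2TP/(2TP+FP+FN)=254/299=0.8495
Model B: P=120/143=0.8392, R=120/127=0.9449, F1=2PR/(P+R)=2TP/(2TP+FP+FN)=240/270=0.8889
0.8495 < 0.8889 → Model B

Model B


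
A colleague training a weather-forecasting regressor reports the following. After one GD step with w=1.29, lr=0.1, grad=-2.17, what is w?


w_new = w - α·∇
= 1.29 - 0.1·-2.17
= 1.29 + 0.217
= 1.507

1.507


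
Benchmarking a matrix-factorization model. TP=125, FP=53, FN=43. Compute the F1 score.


Precision = 125/178 = 0.7022
Recall = 125/168 = 0.744
F1 = 2·P·R/(P+R) = 2·TP/(2·TP+FP+FN) = 250/(250+53+43) = 250/346 = 0.7225

0.7225


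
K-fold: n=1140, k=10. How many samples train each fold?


Fold size = 1140/10 = 114
Training per fold = 1140 - 114 = 1026

1026


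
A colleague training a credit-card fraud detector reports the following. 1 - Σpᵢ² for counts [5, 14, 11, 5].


Probabilities: [5/35, 14/35, 11/35, 5/35] ≈ [0.1429, 0.4, 0.3143, 0.1429]
Σpᵢ² = (25 + 196 + 121 + 25)/35² = 367/1225
Gini = 1 - Σpᵢ² = 1 - 367/1225 = 0.7004

0.7004


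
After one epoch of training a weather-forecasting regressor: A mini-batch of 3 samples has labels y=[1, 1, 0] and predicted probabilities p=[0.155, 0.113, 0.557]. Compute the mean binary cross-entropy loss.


L[0] = -ln(0.155) = 1.8643
L[1] = -ln(0.113) = 2.1804
L[2] = -ln(1-0.557) = -ln(0.443) = 0.8142
mean = (1.8643 + 2.1804 + 0.8142)/3 = 1.6196

1.6196


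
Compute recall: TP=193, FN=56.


Recall = TP/(TP+FN)
= 193/(193+56)
= 193/249 = 77.51%

77.51%


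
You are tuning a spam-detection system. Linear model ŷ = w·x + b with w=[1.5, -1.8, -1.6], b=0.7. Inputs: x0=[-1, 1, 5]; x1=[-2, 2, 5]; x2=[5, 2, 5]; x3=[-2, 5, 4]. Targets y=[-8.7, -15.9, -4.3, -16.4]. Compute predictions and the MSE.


ŷ0 = (1.5)·(-1) + (-1.8)·(1) + (-1.6)·(5) + 0.7 = -10.6
ŷ1 = (1.5)·(-2) + (-1.8)·(2) + (-1.6)·(5) + 0.7 = -13.9
ŷ2 = (1.5)·(5) + (-1.8)·(2) + (-1.6)·(5) + 0.7 = -3.4
ŷ3 = (1.5)·(-2) + (-1.8)·(5) + (-1.6)·(4) + 0.7 = -17.7
errors² = [3.61, 4.0, 0.81, 1.69]
MSE = 10.1100/4 = 2.5275

2.5275


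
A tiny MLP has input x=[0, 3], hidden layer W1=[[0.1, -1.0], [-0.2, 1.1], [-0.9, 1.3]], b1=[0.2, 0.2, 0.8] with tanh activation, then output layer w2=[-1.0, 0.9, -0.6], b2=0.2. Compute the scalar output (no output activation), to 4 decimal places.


z1[0] = (0.1)·(0) + (-1.0)·(3) + 0.2 = -2.8
z1[1] = (-0.2)·(0) + (1.1)·(3) + 0.2 = 3.5
z1[2] = (-0.9)·(0) + (1.3)·(3) + 0.8 = 4.7
h = tanh(z1) = [-0.9926, 0.9982, 0.9998]
output = (-1.0)·(-0.9926) + (0.9)·(0.9982) + (-0.6)·(0.9998) + 0.2 = 1.4911

1.4911


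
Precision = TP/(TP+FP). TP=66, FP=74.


Precision = TP/(TP+FP)
= 66/(66+74)
= 66/140 = 47.14%

47.14%


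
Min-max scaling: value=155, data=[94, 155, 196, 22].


min=22, max=196
(155-22)/(196-22) = 133/174 = 0.7644

0.7644


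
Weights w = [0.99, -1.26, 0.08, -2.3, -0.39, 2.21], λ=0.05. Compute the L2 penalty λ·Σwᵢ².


‖w‖₂² = (0.99)² + (-1.26)² + (0.08)² + (-2.3)² + (-0.39)² + (2.21)²
     = 0.9801 + 1.5876 + 0.0064 + 5.29 + 0.1521 + 4.8841
     = 12.9003
λ·‖w‖₂² = 0.05·12.9003 = 0.645015

0.645015


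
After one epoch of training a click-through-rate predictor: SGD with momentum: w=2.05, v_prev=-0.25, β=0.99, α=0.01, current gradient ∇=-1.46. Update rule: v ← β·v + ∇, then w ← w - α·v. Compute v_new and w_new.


v_new = 0.99·-0.25 - 1.46 = -0.2475 - 1.46 = -1.7075
w_new = 2.05 - 0.01·-1.7075 = 2.05 + 0.017075 = 2.067075

v_new=-1.7075, w_new=2.067075


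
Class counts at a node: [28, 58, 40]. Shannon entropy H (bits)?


Probabilities: [28/126, 58/126, 40/126] ≈ [0.2222, 0.4603, 0.3175]
H = -((28/126)·log₂(28/126) + (58/126)·log₂(58/126) + (40/126)·log₂(40/126))
  = 1.5229 bits

1.5229 bits


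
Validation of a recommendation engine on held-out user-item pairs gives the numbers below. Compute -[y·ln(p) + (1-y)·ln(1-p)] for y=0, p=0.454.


BCE = -[y·ln(p) + (1-y)·ln(1-p)]
= -0 - 1·ln(1-0.454)
= -ln(0.546) = 0.6051

0.6051


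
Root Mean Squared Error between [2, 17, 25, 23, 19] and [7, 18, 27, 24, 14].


MSE = 56/5 = 11.2
RMSE = √(56/5) = 3.3466

3.3466


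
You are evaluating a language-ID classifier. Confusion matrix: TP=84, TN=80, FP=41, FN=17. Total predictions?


Total = TP + TN + FP + FN
= 84 + 80 + 41 + 17
= 222
(Predicted positive: 125, predicted negative: 97)

222


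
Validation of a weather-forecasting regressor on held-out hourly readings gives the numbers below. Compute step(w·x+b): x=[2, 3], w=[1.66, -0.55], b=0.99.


z = (2)·(1.66) + (3)·(-0.55) + 0.99
  = 2.66
step(z) = 1 (z≥0)

1


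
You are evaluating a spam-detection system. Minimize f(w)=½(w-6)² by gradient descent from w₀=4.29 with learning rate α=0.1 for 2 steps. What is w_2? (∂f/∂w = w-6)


step 1: grad = 4.29-6 = -1.71; w = 4.29 - 0.1·(-1.71) = 4.461
step 2: grad = 4.461-6 = -1.539; w = 4.461 - 0.1·(-1.539) = 4.6149

4.6149


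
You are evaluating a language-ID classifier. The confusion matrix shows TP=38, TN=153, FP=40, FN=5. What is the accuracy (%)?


Accuracy = (TP+TN)/(TP+TN+FP+FN)
= (38+153)/(236)
= 191/236 = 80.93%

80.93%


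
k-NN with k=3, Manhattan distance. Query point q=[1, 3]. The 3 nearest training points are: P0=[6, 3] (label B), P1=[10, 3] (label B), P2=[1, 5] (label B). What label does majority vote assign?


d(q,P0) = 5  (label B)
d(q,P1) = 9  (label B)
d(q,P2) = 2  (label B)
Votes: A=0, B=3
Majority → B

B


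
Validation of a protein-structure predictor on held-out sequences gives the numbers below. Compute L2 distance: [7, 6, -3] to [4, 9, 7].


d = √((7-4)² + (6-9)² + (-3-7)²)
  = √(9 + 9 + 100)
  = √118 = 10.8628

10.8628


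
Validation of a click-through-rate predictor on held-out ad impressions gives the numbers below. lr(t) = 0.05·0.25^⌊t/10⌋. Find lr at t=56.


n_drops = ⌊56/10⌋ = 5
lr = 0.05·0.25^5 = 0.05·0.0009765625 = 0.000048828125

0.000048828125


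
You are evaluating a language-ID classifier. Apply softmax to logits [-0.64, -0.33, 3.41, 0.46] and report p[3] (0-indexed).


Exponentials: e^-0.64=0.5273, e^-0.33=0.7189, e^3.41=30.2652, e^0.46=1.5841
Sum = 33.0955
Softmax = [0.0159, 0.0217, 0.9145, 0.0479]
p[3] = 1.5841/33.0955 = 0.0479

0.0479


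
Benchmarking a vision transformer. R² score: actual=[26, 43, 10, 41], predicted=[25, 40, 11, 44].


ȳ = 30
SS_res = Σ(y-ŷ)² = 20
SS_tot = Σ(y-ȳ)² = 706
R² = 1 - SS_res/SS_tot = 1 - 0.0283 = 0.9717

0.9717


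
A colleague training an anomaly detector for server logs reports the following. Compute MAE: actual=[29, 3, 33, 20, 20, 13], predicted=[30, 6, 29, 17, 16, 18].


Absolute errors: |29-30|=1, |3-6|=3, |33-29|=4, |20-17|=3, |20-16|=4, |13-18|=5
Sum = 20
MAE = 20/6 = 10/3

10/3


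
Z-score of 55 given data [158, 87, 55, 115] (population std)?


μ = 103.75, σ = 37.8376
z = (55 - 103.75)/37.8376 = -1.2884

-1.2884


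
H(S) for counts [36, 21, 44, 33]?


Probabilities: [36/134, 21/134, 44/134, 33/134] ≈ [0.2687, 0.1567, 0.3284, 0.2463]
H = -((36/134)·log₂(36/134) + (21/134)·log₂(21/134) + (44/134)·log₂(44/134) + (33/134)·log₂(33/134))
  = 1.9539 bits

1.9539 bits


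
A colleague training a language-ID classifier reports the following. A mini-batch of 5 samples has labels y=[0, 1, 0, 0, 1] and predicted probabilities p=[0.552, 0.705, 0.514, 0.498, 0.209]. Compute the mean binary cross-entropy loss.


L[0] = -ln(1-0.552) = -ln(0.448) = 0.803
L[1] = -ln(0.705) = 0.3496
L[2] = -ln(1-0.514) = -ln(0.486) = 0.7215
L[3] = -ln(1-0.498) = -ln(0.502) = 0.6892
L[4] = -ln(0.209) = 1.5654
mean = (0.803 + 0.3496 + 0.7215 + 0.6892 + 1.5654)/5 = 0.8257

0.8257


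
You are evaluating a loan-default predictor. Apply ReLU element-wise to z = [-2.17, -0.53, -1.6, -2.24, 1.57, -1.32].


ReLU(-2.17) = max(0, -2.17) = 0.0
ReLU(-0.53) = max(0, -0.53) = 0.0
ReLU(-1.6) = max(0, -1.6) = 0.0
ReLU(-2.24) = max(0, -2.24) = 0.0
ReLU(1.57) = max(0, 1.57) = 1.57
ReLU(-1.32) = max(0, -1.32) = 0.0
result = [0.0, 0.0, 0.0, 0.0, 1.57, 0.0]

[0.0, 0.0, 0.0, 0.0, 1.57, 0.0]


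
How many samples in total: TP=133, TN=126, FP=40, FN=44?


Total = TP + TN + FP + FN
= 133 + 126 + 40 + 44
= 343
(Predicted positive: 173, predicted negative: 170)

343


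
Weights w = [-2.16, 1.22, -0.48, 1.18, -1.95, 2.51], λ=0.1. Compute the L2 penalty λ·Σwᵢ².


‖w‖₂² = (-2.16)² + (1.22)² + (-0.48)² + (1.18)² + (-1.95)² + (2.51)²
     = 4.6656 + 1.4884 + 0.2304 + 1.3924 + 3.8025 + 6.3001
     = 17.8794
λ·‖w‖₂² = 0.1·17.8794 = 1.78794

1.78794


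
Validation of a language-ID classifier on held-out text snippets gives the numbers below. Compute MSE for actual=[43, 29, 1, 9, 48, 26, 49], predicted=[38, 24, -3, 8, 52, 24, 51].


Squared errors: (43-38)²=25, (29-24)²=25, (1+ 3)²=16, (9-8)²=1, (48-52)²=16, (26-24)²=4, (49-51)²=4
Sum = 91
MSE = 91/7 = 13

13


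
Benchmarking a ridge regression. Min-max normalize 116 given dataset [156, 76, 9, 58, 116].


min=9, max=156
(116-9)/(156-9) = 107/147 = 0.7279

0.7279


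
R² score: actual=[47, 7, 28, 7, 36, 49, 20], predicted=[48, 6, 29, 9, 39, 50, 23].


ȳ = 27.7143
SS_res = Σ(y-ŷ)² = 26
SS_tot = Σ(y-ȳ)² = 1811.43
R² = 1 - SS_res/SS_tot = 1 - 0.0144 = 0.9856

0.9856


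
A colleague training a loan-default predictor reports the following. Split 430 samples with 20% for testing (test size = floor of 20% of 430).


Test = ⌊430·20/100⌋ = 86
Train = 430 - 86 = 344

Train: 344, Test: 86


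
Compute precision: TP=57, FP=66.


Precision = TP/(TP+FP)
= 57/(57+66)
= 57/123 = 46.34%

46.34%


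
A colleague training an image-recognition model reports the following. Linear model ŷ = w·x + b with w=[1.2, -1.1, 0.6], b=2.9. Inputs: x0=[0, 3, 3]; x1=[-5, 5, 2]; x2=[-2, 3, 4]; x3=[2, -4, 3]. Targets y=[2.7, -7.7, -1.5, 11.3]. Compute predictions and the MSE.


ŷ0 = (1.2)·(0) + (-1.1)·(3) + (0.6)·(3) + 2.9 = 1.4
ŷ1 = (1.2)·(-5) + (-1.1)·(5) + (0.6)·(2) + 2.9 = -7.4
ŷ2 = (1.2)·(-2) + (-1.1)·(3) + (0.6)·(4) + 2.9 = -0.4
ŷ3 = (1.2)·(2) + (-1.1)·(-4) + (0.6)·(3) + 2.9 = 11.5
errors² = [1.69, 0.09, 1.21, 0.04]
MSE = 3.0300/4 = 0.7575

0.7575


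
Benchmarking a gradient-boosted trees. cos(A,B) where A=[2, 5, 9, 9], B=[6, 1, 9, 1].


A·B = 2·6 + 5·1 + 9·9 + 9·1 = 107
‖A‖ = √191 = 13.8203, ‖B‖ = √119 = 10.9087
cos = 107/(√191·√119) = 107/√22729 = 0.7097

0.7097


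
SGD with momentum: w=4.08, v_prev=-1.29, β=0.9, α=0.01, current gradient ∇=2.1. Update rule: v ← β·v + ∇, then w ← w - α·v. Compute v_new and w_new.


v_new = 0.9·-1.29 + 2.1 = -1.161 + 2.1 = 0.939
w_new = 4.08 - 0.01·0.939 = 4.08 - 0.00939 = 4.07061

v_new=0.939, w_new=4.07061


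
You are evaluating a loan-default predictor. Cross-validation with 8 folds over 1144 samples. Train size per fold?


Fold size = 1144/8 = 143
Training per fold = 1144 - 143 = 1001

1001


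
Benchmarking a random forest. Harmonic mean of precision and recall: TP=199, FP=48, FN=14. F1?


Precision = 199/247 = 0.8057
Recall = 199/213 = 0.9343
F1 = 2·P·R/(P+R) = 2·TP/(2·TP+FP+FN) = 398/(398+48+14) = 398/460 = 0.8652

0.8652


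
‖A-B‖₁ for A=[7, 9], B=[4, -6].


d = |7-4| + |9+ 6|
  = 3 + 15
  = 18

18


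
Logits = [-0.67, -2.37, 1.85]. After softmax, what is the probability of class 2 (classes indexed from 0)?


Exponentials: e^-0.67=0.5117, e^-2.37=0.0935, e^1.85=6.3598
Sum = 6.965
Softmax = [0.0735, 0.0134, 0.9131]
p[2] = 6.3598/6.965 = 0.9131

0.9131


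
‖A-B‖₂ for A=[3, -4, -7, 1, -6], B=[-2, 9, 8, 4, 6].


d = √((3+ 2)² + (-4-9)² + (-7-8)² + (1-4)² + (-6-6)²)
  = √(25 + 169 + 225 + 9 + 144)
  = √572 = 23.9165

23.9165


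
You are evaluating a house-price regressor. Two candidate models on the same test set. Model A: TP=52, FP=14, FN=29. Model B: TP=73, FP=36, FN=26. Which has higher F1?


Model A: P=52/66=0.7879, R=52/81=0.642, F1=2PR/(P+R)=2TP/(2TP+FP+FN)=104/147=0.7075
Model B: P=73/109=0.6697, R=73/99=0.7374, F1=2PR/(P+R)=2TP/(2TP+FP+FN)=146/208=0.7019
0.7075 > 0.7019 → Model A

Model A


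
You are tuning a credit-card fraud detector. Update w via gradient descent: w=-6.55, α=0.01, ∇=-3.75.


w_new = w - α·∇
= -6.55 - 0.01·-3.75
= -6.55 + 0.0375
= -6.5125

-6.5125
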